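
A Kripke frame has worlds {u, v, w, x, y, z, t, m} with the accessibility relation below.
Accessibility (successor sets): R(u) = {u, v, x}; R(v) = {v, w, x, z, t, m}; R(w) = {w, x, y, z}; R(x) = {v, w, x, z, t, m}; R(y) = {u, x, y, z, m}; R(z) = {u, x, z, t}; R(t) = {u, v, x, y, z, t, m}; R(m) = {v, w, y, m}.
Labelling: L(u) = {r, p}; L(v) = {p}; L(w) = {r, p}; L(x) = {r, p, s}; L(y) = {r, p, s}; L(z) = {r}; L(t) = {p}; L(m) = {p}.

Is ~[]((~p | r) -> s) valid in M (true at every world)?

Yes

Let φ = ~[]((~p | r) -> s). Evaluate φ at each world:
  u (successors {u, v, x}): φ is true.
  v (successors {v, w, x, z, t, m}): φ is true.
  w (successors {w, x, y, z}): φ is true.
  x (successors {v, w, x, z, t, m}): φ is true.
  y (successors {u, x, y, z, m}): φ is true.
  z (successors {u, x, z, t}): φ is true.
  t (successors {u, v, x, y, z, t, m}): φ is true.
  m (successors {v, w, y, m}): φ is true.
For instance, at u:
  At u: []((~p | r) -> s) is false, so ~[]((~p | r) -> s) is true.
    At u: []((~p | r) -> s) requires (~p | r) -> s at every successor {u, v, x}.
      (~p | r) -> s fails at u, so []((~p | r) -> s) is false at u.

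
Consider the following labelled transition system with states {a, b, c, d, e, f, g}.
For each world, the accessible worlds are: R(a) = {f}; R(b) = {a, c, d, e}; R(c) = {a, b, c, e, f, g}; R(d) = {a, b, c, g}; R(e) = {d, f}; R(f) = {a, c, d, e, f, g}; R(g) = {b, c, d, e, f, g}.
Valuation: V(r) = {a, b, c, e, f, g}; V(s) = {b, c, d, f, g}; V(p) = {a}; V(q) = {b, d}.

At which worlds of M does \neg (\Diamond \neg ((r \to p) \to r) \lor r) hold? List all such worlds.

d

Let φ = \neg (\Diamond \neg ((r \to p) \to r) \lor r). Evaluate φ at each world:
  a (successors {f}): φ is false.
  b (successors {a, c, d, e}): φ is false.
  c (successors {a, b, c, e, f, g}): φ is false.
  d (successors {a, b, c, g}): φ is true.
  e (successors {d, f}): φ is false.
  f (successors {a, c, d, e, f, g}): φ is false.
  g (successors {b, c, d, e, f, g}): φ is false.
For instance, at d:
  At d: \Diamond \neg ((r \to p) \to r) \lor r is false, so \neg (\Diamond \neg ((r \to p) \to r) \lor r) is true.
    At d: \Diamond \neg ((r \to p) \to r) is false, r is false, so \Diamond \neg ((r \to p) \to r) \lor r is false.
      At d: \Diamond \neg ((r \to p) \to r) requires \neg ((r \to p) \to r) at some successor in {a, b, c, g}.
        At a: \neg ((r \to p) \to r) is false.
        At b: \neg ((r \to p) \to r) is false.
        At c: \neg ((r \to p) \to r) is false.
        At g: \neg ((r \to p) \to r) is false.
      So \Diamond \neg ((r \to p) \to r) is false at d.
Satisfying worlds: {d}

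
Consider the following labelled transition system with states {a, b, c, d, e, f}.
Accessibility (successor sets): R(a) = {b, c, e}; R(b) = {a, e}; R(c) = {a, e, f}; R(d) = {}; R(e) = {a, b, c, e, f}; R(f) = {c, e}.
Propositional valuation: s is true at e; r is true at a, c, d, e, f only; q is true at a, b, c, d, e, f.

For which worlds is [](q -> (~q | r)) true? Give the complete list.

Recall that []ψ holds at a world iff ψ holds at every accessible world, and <>ψ holds iff ψ holds at some accessible world.
Let φ = [](q -> (~q | r)). Evaluate φ at each world:
  a (successors {b, c, e}): φ is false.
  b (successors {a, e}): φ is true.
  c (successors {a, e, f}): φ is true.
  d (successors ∅): φ is true.
  e (successors {a, b, c, e, f}): φ is false.
  f (successors {c, e}): φ is true.
For instance, at c:
  At c: [](q -> (~q | r)) requires q -> (~q | r) at every successor {a, e, f}.
    At a: q -> (~q | r) is true.
    At e: q -> (~q | r) is true.
    At f: q -> (~q | r) is true.
  So [](q -> (~q | r)) is true at c.
Satisfying worlds: {b, c, d, f}

b, c, d, f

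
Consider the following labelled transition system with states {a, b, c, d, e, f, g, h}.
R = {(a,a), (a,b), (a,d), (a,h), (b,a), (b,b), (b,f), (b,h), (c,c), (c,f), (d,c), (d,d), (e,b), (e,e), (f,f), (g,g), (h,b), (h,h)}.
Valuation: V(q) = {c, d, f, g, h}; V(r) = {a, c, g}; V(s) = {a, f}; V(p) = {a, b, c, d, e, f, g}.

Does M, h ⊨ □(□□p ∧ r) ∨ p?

No

Recall that □ψ holds at a world iff ψ holds at every accessible world, and ◇ψ holds iff ψ holds at some accessible world.
At h: □(□□p ∧ r) is false, p is false, so □(□□p ∧ r) ∨ p is false.
  At h: □(□□p ∧ r) requires □□p ∧ r at every successor {b, h}.
    □□p ∧ r fails at b, so □(□□p ∧ r) is false at h.
      At b: □□p is false, r is false, so □□p ∧ r is false.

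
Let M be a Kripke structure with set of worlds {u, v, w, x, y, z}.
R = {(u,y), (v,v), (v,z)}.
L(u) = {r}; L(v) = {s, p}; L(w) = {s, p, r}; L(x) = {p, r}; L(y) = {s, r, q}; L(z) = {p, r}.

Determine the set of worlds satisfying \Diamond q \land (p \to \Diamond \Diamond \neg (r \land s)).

Let φ = \Diamond q \land (p \to \Diamond \Diamond \neg (r \land s)). Evaluate φ at each world:
  u (successors {y}): φ is true.
  v (successors {v, z}): φ is false.
  w (successors ∅): φ is false.
  x (successors ∅): φ is false.
  y (successors ∅): φ is false.
  z (successors ∅): φ is false.
For instance, at u:
  At u: \Diamond q is true, p \to \Diamond \Diamond \neg (r \land s) is true, so \Diamond q \land (p \to \Diamond \Diamond \neg (r \land s)) is true.
    At u: \Diamond q requires q at some successor in {y}.
      q holds at y, so \Diamond q is true at u.
    At u: p is false, \Diamond \Diamond \neg (r \land s) is false, so p \to \Diamond \Diamond \neg (r \land s) is true.
      At u: \Diamond \Diamond \neg (r \land s) requires \Diamond \neg (r \land s) at some successor in {y}.
        At y: \Diamond \neg (r \land s) is false.
      So \Diamond \Diamond \neg (r \land s) is false at u.
Satisfying worlds: {u}

u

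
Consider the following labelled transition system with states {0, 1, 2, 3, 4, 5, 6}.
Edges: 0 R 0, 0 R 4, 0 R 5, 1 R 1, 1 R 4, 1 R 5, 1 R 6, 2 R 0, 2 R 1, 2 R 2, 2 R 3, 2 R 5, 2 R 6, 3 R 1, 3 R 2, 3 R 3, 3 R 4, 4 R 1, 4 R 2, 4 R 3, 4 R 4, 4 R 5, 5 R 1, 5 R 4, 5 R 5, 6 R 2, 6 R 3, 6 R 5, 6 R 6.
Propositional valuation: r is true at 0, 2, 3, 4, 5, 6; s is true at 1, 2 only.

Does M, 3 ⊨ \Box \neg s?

At 3: \Box \neg s requires \neg s at every successor {1, 2, 3, 4}.
  \neg s fails at 1, so \Box \neg s is false at 3.

No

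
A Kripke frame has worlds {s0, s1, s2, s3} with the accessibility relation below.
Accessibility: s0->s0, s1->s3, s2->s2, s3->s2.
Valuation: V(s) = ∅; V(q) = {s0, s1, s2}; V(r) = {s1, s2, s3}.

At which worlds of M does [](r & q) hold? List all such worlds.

s2, s3

Let φ = [](r & q). Evaluate φ at each world:
  s0 (successors {s0}): φ is false.
  s1 (successors {s3}): φ is false.
  s2 (successors {s2}): φ is true.
  s3 (successors {s2}): φ is true.
For instance, at s1:
  At s1: [](r & q) requires r & q at every successor {s3}.
    r & q fails at s3, so [](r & q) is false at s1.
Satisfying worlds: {s2, s3}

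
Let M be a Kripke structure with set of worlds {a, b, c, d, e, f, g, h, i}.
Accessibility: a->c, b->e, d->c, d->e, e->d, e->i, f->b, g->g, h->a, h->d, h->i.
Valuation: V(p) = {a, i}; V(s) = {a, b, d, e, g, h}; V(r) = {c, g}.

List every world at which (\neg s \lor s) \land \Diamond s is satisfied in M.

Let φ = (\neg s \lor s) \land \Diamond s. Evaluate φ at each world:
  a (successors {c}): φ is false.
  b (successors {e}): φ is true.
  c (successors ∅): φ is false.
  d (successors {c, e}): φ is true.
  e (successors {d, i}): φ is true.
  f (successors {b}): φ is true.
  g (successors {g}): φ is true.
  h (successors {a, d, i}): φ is true.
  i (successors ∅): φ is false.
For instance, at h:
  At h: \neg s \lor s is true, \Diamond s is true, so (\neg s \lor s) \land \Diamond s is true.
    At h: \Diamond s requires s at some successor in {a, d, i}.
      s holds at a, so \Diamond s is true at h.
Satisfying worlds: {b, d, e, f, g, h}

b, d, e, f, g, h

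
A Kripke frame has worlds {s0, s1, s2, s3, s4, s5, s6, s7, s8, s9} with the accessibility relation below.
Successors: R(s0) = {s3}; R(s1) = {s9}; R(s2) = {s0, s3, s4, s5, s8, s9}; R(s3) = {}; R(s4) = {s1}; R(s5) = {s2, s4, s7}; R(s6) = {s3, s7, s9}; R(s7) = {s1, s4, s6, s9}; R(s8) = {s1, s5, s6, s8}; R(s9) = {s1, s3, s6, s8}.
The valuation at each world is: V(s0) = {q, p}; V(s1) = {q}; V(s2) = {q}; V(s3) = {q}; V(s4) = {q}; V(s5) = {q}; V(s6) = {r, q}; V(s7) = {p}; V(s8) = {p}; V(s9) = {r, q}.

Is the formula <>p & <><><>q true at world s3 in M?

At s3: <>p is false, <><><>q is false, so <>p & <><><>q is false.
  At s3: no accessible worlds, so <>p is false.
  At s3: no accessible worlds, so <><><>q is false.

No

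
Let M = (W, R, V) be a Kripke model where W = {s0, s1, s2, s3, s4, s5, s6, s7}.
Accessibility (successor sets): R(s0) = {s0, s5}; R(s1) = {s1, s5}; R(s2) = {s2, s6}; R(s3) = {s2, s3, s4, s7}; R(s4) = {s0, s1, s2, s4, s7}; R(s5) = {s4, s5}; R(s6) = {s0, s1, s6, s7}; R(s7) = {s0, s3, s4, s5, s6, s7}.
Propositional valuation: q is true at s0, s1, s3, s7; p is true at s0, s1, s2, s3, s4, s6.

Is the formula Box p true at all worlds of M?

No

Let φ = Box p. Evaluate φ at each world:
  s0 (successors {s0, s5}): φ is false.
  s1 (successors {s1, s5}): φ is false.
  s2 (successors {s2, s6}): φ is true.
  s3 (successors {s2, s3, s4, s7}): φ is false.
  s4 (successors {s0, s1, s2, s4, s7}): φ is false.
  s5 (successors {s4, s5}): φ is false.
  s6 (successors {s0, s1, s6, s7}): φ is false.
  s7 (successors {s0, s3, s4, s5, s6, s7}): φ is false.
Detail at s0 (counterexample):
  At s0: Box p requires p at every successor {s0, s5}.
    p fails at s5, so Box p is false at s0.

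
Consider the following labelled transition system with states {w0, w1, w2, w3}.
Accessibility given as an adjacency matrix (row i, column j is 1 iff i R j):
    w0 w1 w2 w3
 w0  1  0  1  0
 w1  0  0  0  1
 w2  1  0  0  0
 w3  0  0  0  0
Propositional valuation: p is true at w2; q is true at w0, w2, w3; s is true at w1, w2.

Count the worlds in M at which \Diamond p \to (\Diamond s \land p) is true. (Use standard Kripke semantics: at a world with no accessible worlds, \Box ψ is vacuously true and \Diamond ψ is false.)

Recall that \Diamond ψ holds at a world iff ψ holds at some accessible world.
Let φ = \Diamond p \to (\Diamond s \land p). Evaluate φ at each world:
  w0 (successors {w0, w2}): φ is false.
  w1 (successors {w3}): φ is true.
  w2 (successors {w0}): φ is true.
  w3 (successors ∅): φ is true.
For instance, at w1:
  At w1: \Diamond p is false, \Diamond s \land p is false, so \Diamond p \to (\Diamond s \land p) is true.
    At w1: \Diamond p requires p at some successor in {w3}.
      At w3: p is false.
    So \Diamond p is false at w1.
    At w1: \Diamond s is false, p is false, so \Diamond s \land p is false.
      At w1: \Diamond s requires s at some successor in {w3}.
        At w3: s is false.
      So \Diamond s is false at w1.
Satisfying worlds: {w1, w2, w3}

3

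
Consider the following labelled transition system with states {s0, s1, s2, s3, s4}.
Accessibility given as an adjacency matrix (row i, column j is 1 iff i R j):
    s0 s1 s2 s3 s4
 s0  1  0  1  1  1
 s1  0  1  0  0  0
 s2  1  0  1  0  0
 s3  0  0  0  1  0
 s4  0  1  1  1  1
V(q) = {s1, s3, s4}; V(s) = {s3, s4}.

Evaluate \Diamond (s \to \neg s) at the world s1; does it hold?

Yes

At s1: \Diamond (s \to \neg s) requires s \to \neg s at some successor in {s1}.
  s \to \neg s holds at s1, so \Diamond (s \to \neg s) is true at s1.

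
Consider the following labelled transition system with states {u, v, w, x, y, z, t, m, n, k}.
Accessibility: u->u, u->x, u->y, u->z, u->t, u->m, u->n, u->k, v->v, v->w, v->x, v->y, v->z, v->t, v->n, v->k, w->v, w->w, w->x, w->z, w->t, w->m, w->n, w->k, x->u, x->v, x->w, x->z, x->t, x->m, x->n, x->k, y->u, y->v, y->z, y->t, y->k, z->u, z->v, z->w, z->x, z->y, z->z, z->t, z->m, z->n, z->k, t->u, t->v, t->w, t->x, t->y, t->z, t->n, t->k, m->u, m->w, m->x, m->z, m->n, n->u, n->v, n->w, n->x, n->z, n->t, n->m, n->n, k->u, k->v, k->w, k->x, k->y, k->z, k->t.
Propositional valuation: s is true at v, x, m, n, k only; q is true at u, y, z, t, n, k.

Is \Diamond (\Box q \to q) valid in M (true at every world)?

Yes

Let φ = \Diamond (\Box q \to q). Evaluate φ at each world:
  u (successors {u, x, y, z, t, m, n, k}): φ is true.
  v (successors {v, w, x, y, z, t, n, k}): φ is true.
  w (successors {v, w, x, z, t, m, n, k}): φ is true.
  x (successors {u, v, w, z, t, m, n, k}): φ is true.
  y (successors {u, v, z, t, k}): φ is true.
  z (successors {u, v, w, x, y, z, t, m, n, k}): φ is true.
  t (successors {u, v, w, x, y, z, n, k}): φ is true.
  m (successors {u, w, x, z, n}): φ is true.
  n (successors {u, v, w, x, z, t, m, n}): φ is true.
  k (successors {u, v, w, x, y, z, t}): φ is true.
For instance, at w:
  At w: \Diamond (\Box q \to q) requires \Box q \to q at some successor in {v, w, x, z, t, m, n, k}.
    \Box q \to q holds at v, so \Diamond (\Box q \to q) is true at w.
      At v: \Box q is false, q is false, so \Box q \to q is true.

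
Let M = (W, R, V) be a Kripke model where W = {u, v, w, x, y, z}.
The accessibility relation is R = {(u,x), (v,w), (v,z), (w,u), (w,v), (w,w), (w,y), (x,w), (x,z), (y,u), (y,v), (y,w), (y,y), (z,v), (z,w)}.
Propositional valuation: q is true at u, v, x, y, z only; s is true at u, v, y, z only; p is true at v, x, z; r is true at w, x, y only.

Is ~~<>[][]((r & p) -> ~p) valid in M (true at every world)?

Let φ = ~~<>[][]((r & p) -> ~p). Evaluate φ at each world:
  u (successors {x}): φ is true.
  v (successors {w, z}): φ is true.
  w (successors {u, v, w, y}): φ is true.
  x (successors {w, z}): φ is true.
  y (successors {u, v, w, y}): φ is true.
  z (successors {v, w}): φ is true.
For instance, at w:
  At w: ~<>[][]((r & p) -> ~p) is false, so ~~<>[][]((r & p) -> ~p) is true.
    At w: <>[][]((r & p) -> ~p) is true, so ~<>[][]((r & p) -> ~p) is false.
      At w: <>[][]((r & p) -> ~p) requires [][]((r & p) -> ~p) at some successor in {u, v, w, y}.
        [][]((r & p) -> ~p) holds at u, so <>[][]((r & p) -> ~p) is true at w.

Yes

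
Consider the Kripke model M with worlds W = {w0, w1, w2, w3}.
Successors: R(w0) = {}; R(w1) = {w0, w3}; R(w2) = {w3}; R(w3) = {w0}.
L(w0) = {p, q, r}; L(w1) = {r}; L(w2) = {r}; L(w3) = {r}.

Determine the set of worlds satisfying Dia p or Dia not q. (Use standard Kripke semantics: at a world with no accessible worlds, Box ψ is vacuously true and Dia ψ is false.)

w1, w2, w3

Recall that Dia ψ holds at a world iff ψ holds at some accessible world.
Let φ = Dia p or Dia not q. Evaluate φ at each world:
  w0 (successors ∅): φ is false.
  w1 (successors {w0, w3}): φ is true.
  w2 (successors {w3}): φ is true.
  w3 (successors {w0}): φ is true.
For instance, at w3:
  At w3: Dia p is true, Dia not q is false, so Dia p or Dia not q is true.
    At w3: Dia p requires p at some successor in {w0}.
      p holds at w0, so Dia p is true at w3.
    At w3: Dia not q requires not q at some successor in {w0}.
      At w0: not q is false.
    So Dia not q is false at w3.
Satisfying worlds: {w1, w2, w3}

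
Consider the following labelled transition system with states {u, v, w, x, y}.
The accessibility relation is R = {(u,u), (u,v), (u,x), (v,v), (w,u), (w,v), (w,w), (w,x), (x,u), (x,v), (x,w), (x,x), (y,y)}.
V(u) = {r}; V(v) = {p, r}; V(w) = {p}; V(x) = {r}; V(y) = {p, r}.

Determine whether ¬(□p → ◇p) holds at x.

No

At x: □p → ◇p is true, so ¬(□p → ◇p) is false.
  At x: □p is false, ◇p is true, so □p → ◇p is true.
    At x: □p requires p at every successor {u, v, w, x}.
      p fails at u, so □p is false at x.
    At x: ◇p requires p at some successor in {u, v, w, x}.
      p holds at v, so ◇p is true at x.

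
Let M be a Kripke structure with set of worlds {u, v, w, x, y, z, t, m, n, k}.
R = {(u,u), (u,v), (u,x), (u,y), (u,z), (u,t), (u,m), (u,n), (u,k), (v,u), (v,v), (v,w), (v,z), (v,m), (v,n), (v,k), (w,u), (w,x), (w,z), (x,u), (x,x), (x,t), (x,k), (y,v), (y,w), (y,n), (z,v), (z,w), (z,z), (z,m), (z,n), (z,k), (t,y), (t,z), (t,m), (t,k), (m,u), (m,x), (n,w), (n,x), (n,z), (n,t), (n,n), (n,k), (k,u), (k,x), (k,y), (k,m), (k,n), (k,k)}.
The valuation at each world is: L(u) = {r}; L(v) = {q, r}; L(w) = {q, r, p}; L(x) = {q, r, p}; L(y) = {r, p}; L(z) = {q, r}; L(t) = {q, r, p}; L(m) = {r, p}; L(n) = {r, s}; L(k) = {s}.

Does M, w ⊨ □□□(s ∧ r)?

Recall that □ψ holds at a world iff ψ holds at every accessible world, and ◇ψ holds iff ψ holds at some accessible world.
At w: □□□(s ∧ r) requires □□(s ∧ r) at every successor {u, x, z}.
  □□(s ∧ r) fails at u, so □□□(s ∧ r) is false at w.
    At u: □□(s ∧ r) requires □(s ∧ r) at every successor {u, v, x, y, z, t, m, n, k}.
      □(s ∧ r) fails at u, so □□(s ∧ r) is false at u.

No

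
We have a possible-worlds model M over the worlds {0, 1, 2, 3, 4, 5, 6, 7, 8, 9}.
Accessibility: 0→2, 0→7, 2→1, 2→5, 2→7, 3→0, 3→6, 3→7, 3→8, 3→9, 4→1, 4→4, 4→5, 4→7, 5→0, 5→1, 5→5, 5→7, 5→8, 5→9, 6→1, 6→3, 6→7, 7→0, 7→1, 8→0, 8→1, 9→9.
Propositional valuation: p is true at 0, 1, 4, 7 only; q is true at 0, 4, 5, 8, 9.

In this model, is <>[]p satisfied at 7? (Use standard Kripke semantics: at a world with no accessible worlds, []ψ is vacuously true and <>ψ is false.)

At 7: <>[]p requires []p at some successor in {0, 1}.
  []p holds at 1, so <>[]p is true at 7.
    At 1: no accessible worlds, so []p holds vacuously.

Yes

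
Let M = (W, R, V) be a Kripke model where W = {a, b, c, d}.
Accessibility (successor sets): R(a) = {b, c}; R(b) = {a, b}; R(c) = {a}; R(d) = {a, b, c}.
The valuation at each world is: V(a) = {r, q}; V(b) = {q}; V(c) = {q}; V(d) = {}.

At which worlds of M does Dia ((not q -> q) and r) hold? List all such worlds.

b, c, d

Recall that Dia ψ holds at a world iff ψ holds at some accessible world.
Let φ = Dia ((not q -> q) and r). Evaluate φ at each world:
  a (successors {b, c}): φ is false.
  b (successors {a, b}): φ is true.
  c (successors {a}): φ is true.
  d (successors {a, b, c}): φ is true.
For instance, at c:
  At c: Dia ((not q -> q) and r) requires (not q -> q) and r at some successor in {a}.
    (not q -> q) and r holds at a, so Dia ((not q -> q) and r) is true at c.
Satisfying worlds: {b, c, d}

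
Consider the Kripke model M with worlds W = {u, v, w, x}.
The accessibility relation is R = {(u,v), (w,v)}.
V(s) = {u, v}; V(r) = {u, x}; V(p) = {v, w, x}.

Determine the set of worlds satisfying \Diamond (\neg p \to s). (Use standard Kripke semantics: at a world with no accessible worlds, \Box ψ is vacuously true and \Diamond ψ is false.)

Let φ = \Diamond (\neg p \to s). Evaluate φ at each world:
  u (successors {v}): φ is true.
  v (successors ∅): φ is false.
  w (successors {v}): φ is true.
  x (successors ∅): φ is false.
For instance, at u:
  At u: \Diamond (\neg p \to s) requires \neg p \to s at some successor in {v}.
    \neg p \to s holds at v, so \Diamond (\neg p \to s) is true at u.
Satisfying worlds: {u, w}

u, w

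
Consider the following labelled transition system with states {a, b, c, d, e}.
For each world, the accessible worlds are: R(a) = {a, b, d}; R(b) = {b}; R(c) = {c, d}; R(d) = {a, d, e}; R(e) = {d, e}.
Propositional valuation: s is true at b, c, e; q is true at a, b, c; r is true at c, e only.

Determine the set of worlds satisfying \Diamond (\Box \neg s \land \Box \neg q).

Let φ = \Diamond (\Box \neg s \land \Box \neg q). Evaluate φ at each world:
  a (successors {a, b, d}): φ is false.
  b (successors {b}): φ is false.
  c (successors {c, d}): φ is false.
  d (successors {a, d, e}): φ is false.
  e (successors {d, e}): φ is false.
For instance, at b:
  At b: \Diamond (\Box \neg s \land \Box \neg q) requires \Box \neg s \land \Box \neg q at some successor in {b}.
    At b: \Box \neg s \land \Box \neg q is false.
  So \Diamond (\Box \neg s \land \Box \neg q) is false at b.
Satisfying worlds: none.

none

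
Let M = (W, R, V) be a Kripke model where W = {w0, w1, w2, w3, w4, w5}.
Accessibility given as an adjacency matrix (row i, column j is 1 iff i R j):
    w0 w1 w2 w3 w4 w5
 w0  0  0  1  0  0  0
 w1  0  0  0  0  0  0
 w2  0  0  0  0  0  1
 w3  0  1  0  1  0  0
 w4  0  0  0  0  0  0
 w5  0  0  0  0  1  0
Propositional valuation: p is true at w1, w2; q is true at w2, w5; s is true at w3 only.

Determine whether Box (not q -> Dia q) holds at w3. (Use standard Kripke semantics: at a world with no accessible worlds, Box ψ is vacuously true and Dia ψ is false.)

At w3: Box (not q -> Dia q) requires not q -> Dia q at every successor {w1, w3}.
  not q -> Dia q fails at w1, so Box (not q -> Dia q) is false at w3.
    At w1: not q is true, Dia q is false, so not q -> Dia q is false.
      At w1: no accessible worlds, so Dia q is false.

No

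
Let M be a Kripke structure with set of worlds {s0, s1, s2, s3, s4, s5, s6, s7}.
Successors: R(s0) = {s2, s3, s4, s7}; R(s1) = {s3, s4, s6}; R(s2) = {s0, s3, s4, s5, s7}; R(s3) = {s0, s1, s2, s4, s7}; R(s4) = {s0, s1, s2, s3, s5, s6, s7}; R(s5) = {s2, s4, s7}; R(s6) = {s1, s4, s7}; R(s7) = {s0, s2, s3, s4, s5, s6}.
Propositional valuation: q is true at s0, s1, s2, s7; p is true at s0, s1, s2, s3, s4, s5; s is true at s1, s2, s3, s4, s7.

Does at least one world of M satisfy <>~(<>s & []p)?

Let φ = <>~(<>s & []p). Evaluate φ at each world:
  s0 (successors {s2, s3, s4, s7}): φ is true.
  s1 (successors {s3, s4, s6}): φ is true.
  s2 (successors {s0, s3, s4, s5, s7}): φ is true.
  s3 (successors {s0, s1, s2, s4, s7}): φ is true.
  s4 (successors {s0, s1, s2, s3, s5, s6, s7}): φ is true.
  s5 (successors {s2, s4, s7}): φ is true.
  s6 (successors {s1, s4, s7}): φ is true.
  s7 (successors {s0, s2, s3, s4, s5, s6}): φ is true.
Detail at s0 (witness):
  At s0: <>~(<>s & []p) requires ~(<>s & []p) at some successor in {s2, s3, s4, s7}.
    ~(<>s & []p) holds at s2, so <>~(<>s & []p) is true at s0.
      At s2: <>s & []p is false, so ~(<>s & []p) is true.

Yes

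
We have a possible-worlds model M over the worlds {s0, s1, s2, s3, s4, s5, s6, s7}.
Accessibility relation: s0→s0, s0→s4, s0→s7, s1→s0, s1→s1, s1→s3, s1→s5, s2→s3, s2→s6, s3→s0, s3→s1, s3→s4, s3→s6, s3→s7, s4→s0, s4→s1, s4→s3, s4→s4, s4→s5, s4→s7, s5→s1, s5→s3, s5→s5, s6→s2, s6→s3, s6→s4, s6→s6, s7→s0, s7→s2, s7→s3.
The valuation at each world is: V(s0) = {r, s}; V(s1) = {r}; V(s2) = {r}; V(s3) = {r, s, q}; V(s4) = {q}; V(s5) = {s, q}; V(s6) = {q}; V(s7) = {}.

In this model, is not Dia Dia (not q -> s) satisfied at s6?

At s6: Dia Dia (not q -> s) is true, so not Dia Dia (not q -> s) is false.
  At s6: Dia Dia (not q -> s) requires Dia (not q -> s) at some successor in {s2, s3, s4, s6}.
    Dia (not q -> s) holds at s2, so Dia Dia (not q -> s) is true at s6.
      At s2: Dia (not q -> s) requires not q -> s at some successor in {s3, s6}.
        not q -> s holds at s3, so Dia (not q -> s) is true at s2.

No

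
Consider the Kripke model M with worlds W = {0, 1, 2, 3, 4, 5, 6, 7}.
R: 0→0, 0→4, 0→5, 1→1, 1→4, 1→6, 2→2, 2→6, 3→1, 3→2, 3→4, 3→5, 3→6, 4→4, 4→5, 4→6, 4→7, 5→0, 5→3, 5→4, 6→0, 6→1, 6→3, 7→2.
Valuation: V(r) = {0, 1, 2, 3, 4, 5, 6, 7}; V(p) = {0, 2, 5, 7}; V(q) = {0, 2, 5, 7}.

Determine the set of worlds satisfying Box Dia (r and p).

Let φ = Box Dia (r and p). Evaluate φ at each world:
  0 (successors {0, 4, 5}): φ is true.
  1 (successors {1, 4, 6}): φ is false.
  2 (successors {2, 6}): φ is true.
  3 (successors {1, 2, 4, 5, 6}): φ is false.
  4 (successors {4, 5, 6, 7}): φ is true.
  5 (successors {0, 3, 4}): φ is true.
  6 (successors {0, 1, 3}): φ is false.
  7 (successors {2}): φ is true.
For instance, at 5:
  At 5: Box Dia (r and p) requires Dia (r and p) at every successor {0, 3, 4}.
      At 0: Dia (r and p) requires r and p at some successor in {0, 4, 5}.
        r and p holds at 0, so Dia (r and p) is true at 0.
      At 3: Dia (r and p) requires r and p at some successor in {1, 2, 4, 5, 6}.
        r and p holds at 2, so Dia (r and p) is true at 3.
      At 4: Dia (r and p) requires r and p at some successor in {4, 5, 6, 7}.
        r and p holds at 5, so Dia (r and p) is true at 4.
  So Box Dia (r and p) is true at 5.
Satisfying worlds: {0, 2, 4, 5, 7}

0, 2, 4, 5, 7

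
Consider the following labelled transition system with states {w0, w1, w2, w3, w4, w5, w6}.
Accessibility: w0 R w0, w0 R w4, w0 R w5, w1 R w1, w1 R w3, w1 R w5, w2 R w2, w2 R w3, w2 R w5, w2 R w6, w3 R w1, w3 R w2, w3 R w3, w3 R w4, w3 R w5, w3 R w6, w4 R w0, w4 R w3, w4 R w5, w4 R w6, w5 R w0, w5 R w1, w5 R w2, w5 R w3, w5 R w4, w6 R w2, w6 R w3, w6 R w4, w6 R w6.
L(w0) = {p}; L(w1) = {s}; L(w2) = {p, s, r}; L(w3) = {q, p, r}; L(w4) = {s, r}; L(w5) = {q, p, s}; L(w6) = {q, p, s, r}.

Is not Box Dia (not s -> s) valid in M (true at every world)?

No

Recall that Box ψ holds at a world iff ψ holds at every accessible world, and Dia ψ holds iff ψ holds at some accessible world.
Let φ = not Box Dia (not s -> s). Evaluate φ at each world:
  w0 (successors {w0, w4, w5}): φ is false.
  w1 (successors {w1, w3, w5}): φ is false.
  w2 (successors {w2, w3, w5, w6}): φ is false.
  w3 (successors {w1, w2, w3, w4, w5, w6}): φ is false.
  w4 (successors {w0, w3, w5, w6}): φ is false.
  w5 (successors {w0, w1, w2, w3, w4}): φ is false.
  w6 (successors {w2, w3, w4, w6}): φ is false.
Detail at w0 (counterexample):
  At w0: Box Dia (not s -> s) is true, so not Box Dia (not s -> s) is false.
    At w0: Box Dia (not s -> s) requires Dia (not s -> s) at every successor {w0, w4, w5}.
      At w0: Dia (not s -> s) is true.
      At w4: Dia (not s -> s) is true.
      At w5: Dia (not s -> s) is true.
    So Box Dia (not s -> s) is true at w0.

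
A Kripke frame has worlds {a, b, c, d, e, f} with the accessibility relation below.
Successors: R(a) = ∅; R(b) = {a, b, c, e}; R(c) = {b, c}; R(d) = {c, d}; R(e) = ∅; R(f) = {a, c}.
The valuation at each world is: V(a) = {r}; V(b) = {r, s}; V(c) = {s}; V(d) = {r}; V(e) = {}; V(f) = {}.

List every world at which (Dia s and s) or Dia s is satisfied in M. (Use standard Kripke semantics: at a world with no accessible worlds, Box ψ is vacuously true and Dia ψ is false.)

Let φ = (Dia s and s) or Dia s. Evaluate φ at each world:
  a (successors ∅): φ is false.
  b (successors {a, b, c, e}): φ is true.
  c (successors {b, c}): φ is true.
  d (successors {c, d}): φ is true.
  e (successors ∅): φ is false.
  f (successors {a, c}): φ is true.
For instance, at d:
  At d: Dia s and s is false, Dia s is true, so (Dia s and s) or Dia s is true.
    At d: Dia s is true, s is false, so Dia s and s is false.
      At d: Dia s requires s at some successor in {c, d}.
        s holds at c, so Dia s is true at d.
    At d: Dia s requires s at some successor in {c, d}.
      s holds at c, so Dia s is true at d.
Satisfying worlds: {b, c, d, f}

b, c, d, f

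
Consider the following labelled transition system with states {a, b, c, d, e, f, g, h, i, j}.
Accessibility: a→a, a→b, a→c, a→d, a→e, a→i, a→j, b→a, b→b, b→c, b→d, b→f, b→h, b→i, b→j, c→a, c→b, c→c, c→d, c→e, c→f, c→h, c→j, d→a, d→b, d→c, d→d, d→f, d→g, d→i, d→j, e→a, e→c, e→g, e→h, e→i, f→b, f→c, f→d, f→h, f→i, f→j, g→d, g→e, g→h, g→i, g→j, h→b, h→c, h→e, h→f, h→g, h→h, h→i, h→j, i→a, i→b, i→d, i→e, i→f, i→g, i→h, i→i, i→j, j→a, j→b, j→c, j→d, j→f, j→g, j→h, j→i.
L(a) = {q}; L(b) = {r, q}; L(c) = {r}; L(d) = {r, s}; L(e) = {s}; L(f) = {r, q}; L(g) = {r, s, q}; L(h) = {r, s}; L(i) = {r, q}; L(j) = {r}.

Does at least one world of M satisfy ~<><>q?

Recall that <>ψ holds at a world iff ψ holds at some accessible world.
Let φ = ~<><>q. Evaluate φ at each world:
  a (successors {a, b, c, d, e, i, j}): φ is false.
  b (successors {a, b, c, d, f, h, i, j}): φ is false.
  c (successors {a, b, c, d, e, f, h, j}): φ is false.
  d (successors {a, b, c, d, f, g, i, j}): φ is false.
  e (successors {a, c, g, h, i}): φ is false.
  f (successors {b, c, d, h, i, j}): φ is false.
  g (successors {d, e, h, i, j}): φ is false.
  h (successors {b, c, e, f, g, h, i, j}): φ is false.
  i (successors {a, b, d, e, f, g, h, i, j}): φ is false.
  j (successors {a, b, c, d, f, g, h, i}): φ is false.
For instance, at i:
  At i: <><>q is true, so ~<><>q is false.
    At i: <><>q requires <>q at some successor in {a, b, d, e, f, g, h, i, j}.
      <>q holds at a, so <><>q is true at i.

No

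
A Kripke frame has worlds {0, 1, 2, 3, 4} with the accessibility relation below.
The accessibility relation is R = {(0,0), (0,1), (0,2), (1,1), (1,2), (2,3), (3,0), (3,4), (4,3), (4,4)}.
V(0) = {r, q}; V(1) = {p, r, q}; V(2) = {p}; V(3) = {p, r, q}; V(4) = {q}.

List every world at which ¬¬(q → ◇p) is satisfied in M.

0, 1, 2, 4

Recall that ◇ψ holds at a world iff ψ holds at some accessible world.
Let φ = ¬¬(q → ◇p). Evaluate φ at each world:
  0 (successors {0, 1, 2}): φ is true.
  1 (successors {1, 2}): φ is true.
  2 (successors {3}): φ is true.
  3 (successors {0, 4}): φ is false.
  4 (successors {3, 4}): φ is true.
For instance, at 4:
  At 4: ¬(q → ◇p) is false, so ¬¬(q → ◇p) is true.
    At 4: q → ◇p is true, so ¬(q → ◇p) is false.
      At 4: q is true, ◇p is true, so q → ◇p is true.
Satisfying worlds: {0, 1, 2, 4}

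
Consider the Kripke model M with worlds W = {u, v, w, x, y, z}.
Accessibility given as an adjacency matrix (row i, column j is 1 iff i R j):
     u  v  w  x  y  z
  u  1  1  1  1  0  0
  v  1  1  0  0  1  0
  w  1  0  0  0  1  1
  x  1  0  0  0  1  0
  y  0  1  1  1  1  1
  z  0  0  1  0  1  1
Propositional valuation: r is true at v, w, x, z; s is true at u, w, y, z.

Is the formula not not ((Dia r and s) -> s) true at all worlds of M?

Yes

Let φ = not not ((Dia r and s) -> s). Evaluate φ at each world:
  u (successors {u, v, w, x}): φ is true.
  v (successors {u, v, y}): φ is true.
  w (successors {u, y, z}): φ is true.
  x (successors {u, y}): φ is true.
  y (successors {v, w, x, y, z}): φ is true.
  z (successors {w, y, z}): φ is true.
For instance, at x:
  At x: not ((Dia r and s) -> s) is false, so not not ((Dia r and s) -> s) is true.
    At x: (Dia r and s) -> s is true, so not ((Dia r and s) -> s) is false.
      At x: Dia r and s is false, s is false, so (Dia r and s) -> s is true.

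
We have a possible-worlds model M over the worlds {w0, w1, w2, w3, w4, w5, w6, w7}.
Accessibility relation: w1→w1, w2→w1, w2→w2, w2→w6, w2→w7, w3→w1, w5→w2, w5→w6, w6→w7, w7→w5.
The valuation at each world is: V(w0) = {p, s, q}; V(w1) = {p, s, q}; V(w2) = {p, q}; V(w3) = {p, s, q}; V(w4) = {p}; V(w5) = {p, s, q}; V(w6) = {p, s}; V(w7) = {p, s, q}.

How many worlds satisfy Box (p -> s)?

Let φ = Box (p -> s). Evaluate φ at each world:
  w0 (successors ∅): φ is true.
  w1 (successors {w1}): φ is true.
  w2 (successors {w1, w2, w6, w7}): φ is false.
  w3 (successors {w1}): φ is true.
  w4 (successors ∅): φ is true.
  w5 (successors {w2, w6}): φ is false.
  w6 (successors {w7}): φ is true.
  w7 (successors {w5}): φ is true.
For instance, at w6:
  At w6: Box (p -> s) requires p -> s at every successor {w7}.
    At w7: p -> s is true.
  So Box (p -> s) is true at w6.
Satisfying worlds: {w0, w1, w3, w4, w6, w7}

6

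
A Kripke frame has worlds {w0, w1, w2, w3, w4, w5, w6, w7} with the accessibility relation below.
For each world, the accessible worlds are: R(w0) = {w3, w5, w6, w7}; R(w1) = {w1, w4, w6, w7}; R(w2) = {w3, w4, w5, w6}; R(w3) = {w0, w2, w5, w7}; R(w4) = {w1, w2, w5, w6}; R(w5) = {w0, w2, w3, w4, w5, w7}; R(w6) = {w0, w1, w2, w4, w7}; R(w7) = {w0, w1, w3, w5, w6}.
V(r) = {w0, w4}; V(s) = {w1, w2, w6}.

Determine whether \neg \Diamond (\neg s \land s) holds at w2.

At w2: \Diamond (\neg s \land s) is false, so \neg \Diamond (\neg s \land s) is true.
  At w2: \Diamond (\neg s \land s) requires \neg s \land s at some successor in {w3, w4, w5, w6}.
    At w3: \neg s \land s is false.
    At w4: \neg s \land s is false.
    At w5: \neg s \land s is false.
    At w6: \neg s \land s is false.
  So \Diamond (\neg s \land s) is false at w2.

Yes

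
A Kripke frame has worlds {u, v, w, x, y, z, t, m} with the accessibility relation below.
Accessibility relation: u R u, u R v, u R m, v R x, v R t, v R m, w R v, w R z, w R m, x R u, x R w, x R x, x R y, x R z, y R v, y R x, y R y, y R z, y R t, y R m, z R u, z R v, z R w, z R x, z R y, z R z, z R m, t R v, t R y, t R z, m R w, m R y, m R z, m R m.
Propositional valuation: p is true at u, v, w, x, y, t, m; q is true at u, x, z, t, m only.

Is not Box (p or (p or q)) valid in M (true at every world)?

No

Recall that Box ψ holds at a world iff ψ holds at every accessible world, and Dia ψ holds iff ψ holds at some accessible world.
Let φ = not Box (p or (p or q)). Evaluate φ at each world:
  u (successors {u, v, m}): φ is false.
  v (successors {x, t, m}): φ is false.
  w (successors {v, z, m}): φ is false.
  x (successors {u, w, x, y, z}): φ is false.
  y (successors {v, x, y, z, t, m}): φ is false.
  z (successors {u, v, w, x, y, z, m}): φ is false.
  t (successors {v, y, z}): φ is false.
  m (successors {w, y, z, m}): φ is false.
Detail at u (counterexample):
  At u: Box (p or (p or q)) is true, so not Box (p or (p or q)) is false.
    At u: Box (p or (p or q)) requires p or (p or q) at every successor {u, v, m}.
      At u: p or (p or q) is true.
      At v: p or (p or q) is true.
      At m: p or (p or q) is true.
    So Box (p or (p or q)) is true at u.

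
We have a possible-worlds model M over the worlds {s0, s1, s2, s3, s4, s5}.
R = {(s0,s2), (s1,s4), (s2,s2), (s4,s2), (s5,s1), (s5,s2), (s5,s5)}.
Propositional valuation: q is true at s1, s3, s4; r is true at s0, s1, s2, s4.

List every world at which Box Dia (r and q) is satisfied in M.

Recall that Box ψ holds at a world iff ψ holds at every accessible world, and Dia ψ holds iff ψ holds at some accessible world.
Let φ = Box Dia (r and q). Evaluate φ at each world:
  s0 (successors {s2}): φ is false.
  s1 (successors {s4}): φ is false.
  s2 (successors {s2}): φ is false.
  s3 (successors ∅): φ is true.
  s4 (successors {s2}): φ is false.
  s5 (successors {s1, s2, s5}): φ is false.
For instance, at s0:
  At s0: Box Dia (r and q) requires Dia (r and q) at every successor {s2}.
    Dia (r and q) fails at s2, so Box Dia (r and q) is false at s0.
      At s2: Dia (r and q) requires r and q at some successor in {s2}.
        At s2: r and q is false.
      So Dia (r and q) is false at s2.
Satisfying worlds: {s3}

s3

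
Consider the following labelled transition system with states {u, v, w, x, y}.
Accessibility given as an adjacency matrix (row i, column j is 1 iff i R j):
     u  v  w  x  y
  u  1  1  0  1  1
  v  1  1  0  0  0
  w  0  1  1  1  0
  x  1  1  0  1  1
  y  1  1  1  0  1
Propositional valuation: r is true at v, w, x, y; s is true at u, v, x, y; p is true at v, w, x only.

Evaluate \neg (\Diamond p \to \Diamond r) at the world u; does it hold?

At u: \Diamond p \to \Diamond r is true, so \neg (\Diamond p \to \Diamond r) is false.
  At u: \Diamond p is true, \Diamond r is true, so \Diamond p \to \Diamond r is true.
    At u: \Diamond p requires p at some successor in {u, v, x, y}.
      p holds at v, so \Diamond p is true at u.
    At u: \Diamond r requires r at some successor in {u, v, x, y}.
      r holds at v, so \Diamond r is true at u.

No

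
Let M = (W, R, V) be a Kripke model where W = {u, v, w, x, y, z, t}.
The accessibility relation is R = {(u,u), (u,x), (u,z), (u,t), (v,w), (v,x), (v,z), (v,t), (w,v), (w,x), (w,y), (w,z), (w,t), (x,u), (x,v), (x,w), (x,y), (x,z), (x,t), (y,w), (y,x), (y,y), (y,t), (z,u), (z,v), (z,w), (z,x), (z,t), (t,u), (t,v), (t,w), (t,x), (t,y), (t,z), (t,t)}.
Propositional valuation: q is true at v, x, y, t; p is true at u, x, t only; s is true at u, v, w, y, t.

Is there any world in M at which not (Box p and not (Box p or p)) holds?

Let φ = not (Box p and not (Box p or p)). Evaluate φ at each world:
  u (successors {u, x, z, t}): φ is true.
  v (successors {w, x, z, t}): φ is true.
  w (successors {v, x, y, z, t}): φ is true.
  x (successors {u, v, w, y, z, t}): φ is true.
  y (successors {w, x, y, t}): φ is true.
  z (successors {u, v, w, x, t}): φ is true.
  t (successors {u, v, w, x, y, z, t}): φ is true.
Detail at u (witness):
  At u: Box p and not (Box p or p) is false, so not (Box p and not (Box p or p)) is true.
    At u: Box p is false, not (Box p or p) is false, so Box p and not (Box p or p) is false.
      At u: Box p requires p at every successor {u, x, z, t}.
        p fails at z, so Box p is false at u.
      At u: Box p or p is true, so not (Box p or p) is false.

Yes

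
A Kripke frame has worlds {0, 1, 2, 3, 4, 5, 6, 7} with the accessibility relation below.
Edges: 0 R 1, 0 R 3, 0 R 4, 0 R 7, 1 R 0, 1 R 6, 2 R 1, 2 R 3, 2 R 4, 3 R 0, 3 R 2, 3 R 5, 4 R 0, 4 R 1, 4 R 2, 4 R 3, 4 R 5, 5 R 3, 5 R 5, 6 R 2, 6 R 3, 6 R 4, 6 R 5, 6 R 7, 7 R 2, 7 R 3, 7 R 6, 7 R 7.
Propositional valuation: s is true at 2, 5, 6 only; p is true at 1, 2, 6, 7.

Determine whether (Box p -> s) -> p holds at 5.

No

At 5: Box p -> s is true, p is false, so (Box p -> s) -> p is false.
  At 5: Box p is false, s is true, so Box p -> s is true.
    At 5: Box p requires p at every successor {3, 5}.
      p fails at 3, so Box p is false at 5.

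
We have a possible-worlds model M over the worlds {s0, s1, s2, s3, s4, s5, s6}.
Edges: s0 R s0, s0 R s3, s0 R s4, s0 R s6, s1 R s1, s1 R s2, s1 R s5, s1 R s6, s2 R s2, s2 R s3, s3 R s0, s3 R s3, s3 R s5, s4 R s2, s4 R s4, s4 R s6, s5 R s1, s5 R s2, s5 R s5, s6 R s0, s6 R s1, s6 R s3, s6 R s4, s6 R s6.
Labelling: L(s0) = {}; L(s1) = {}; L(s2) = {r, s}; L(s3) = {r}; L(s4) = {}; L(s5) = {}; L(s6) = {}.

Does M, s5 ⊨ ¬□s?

Yes

At s5: □s is false, so ¬□s is true.
  At s5: □s requires s at every successor {s1, s2, s5}.
    s fails at s1, so □s is false at s5.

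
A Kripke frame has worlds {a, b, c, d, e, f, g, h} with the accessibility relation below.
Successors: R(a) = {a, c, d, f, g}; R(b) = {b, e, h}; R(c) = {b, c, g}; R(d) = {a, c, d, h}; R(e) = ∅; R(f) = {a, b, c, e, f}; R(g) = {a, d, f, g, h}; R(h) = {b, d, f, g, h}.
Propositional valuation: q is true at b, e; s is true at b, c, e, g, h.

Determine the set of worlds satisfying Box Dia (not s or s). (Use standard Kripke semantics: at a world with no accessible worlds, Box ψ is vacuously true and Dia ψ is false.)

Recall that Box ψ holds at a world iff ψ holds at every accessible world, and Dia ψ holds iff ψ holds at some accessible world.
Let φ = Box Dia (not s or s). Evaluate φ at each world:
  a (successors {a, c, d, f, g}): φ is true.
  b (successors {b, e, h}): φ is false.
  c (successors {b, c, g}): φ is true.
  d (successors {a, c, d, h}): φ is true.
  e (successors ∅): φ is true.
  f (successors {a, b, c, e, f}): φ is false.
  g (successors {a, d, f, g, h}): φ is true.
  h (successors {b, d, f, g, h}): φ is true.
For instance, at a:
  At a: Box Dia (not s or s) requires Dia (not s or s) at every successor {a, c, d, f, g}.
    At a: Dia (not s or s) is true.
    At c: Dia (not s or s) is true.
    At d: Dia (not s or s) is true.
    At f: Dia (not s or s) is true.
    At g: Dia (not s or s) is true.
  So Box Dia (not s or s) is true at a.
Satisfying worlds: {a, c, d, e, g, h}

a, c, d, e, g, h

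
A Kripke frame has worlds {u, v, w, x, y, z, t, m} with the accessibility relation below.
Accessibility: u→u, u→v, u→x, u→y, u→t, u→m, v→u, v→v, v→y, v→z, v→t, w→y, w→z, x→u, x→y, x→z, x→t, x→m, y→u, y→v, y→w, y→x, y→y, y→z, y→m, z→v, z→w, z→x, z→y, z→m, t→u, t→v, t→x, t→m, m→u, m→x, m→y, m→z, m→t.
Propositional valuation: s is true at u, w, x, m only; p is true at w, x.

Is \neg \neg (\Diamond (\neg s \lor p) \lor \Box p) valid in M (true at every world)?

Let φ = \neg \neg (\Diamond (\neg s \lor p) \lor \Box p). Evaluate φ at each world:
  u (successors {u, v, x, y, t, m}): φ is true.
  v (successors {u, v, y, z, t}): φ is true.
  w (successors {y, z}): φ is true.
  x (successors {u, y, z, t, m}): φ is true.
  y (successors {u, v, w, x, y, z, m}): φ is true.
  z (successors {v, w, x, y, m}): φ is true.
  t (successors {u, v, x, m}): φ is true.
  m (successors {u, x, y, z, t}): φ is true.
For instance, at y:
  At y: \neg (\Diamond (\neg s \lor p) \lor \Box p) is false, so \neg \neg (\Diamond (\neg s \lor p) \lor \Box p) is true.
    At y: \Diamond (\neg s \lor p) \lor \Box p is true, so \neg (\Diamond (\neg s \lor p) \lor \Box p) is false.
      At y: \Diamond (\neg s \lor p) is true, \Box p is false, so \Diamond (\neg s \lor p) \lor \Box p is true.

Yes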